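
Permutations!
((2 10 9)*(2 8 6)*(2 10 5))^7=((2 5)(6 10 9 8))^7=(2 5)(6 8 9 10)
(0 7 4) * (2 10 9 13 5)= (0 7 4)(2 10 9 13 5)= [7, 1, 10, 3, 0, 2, 6, 4, 8, 13, 9, 11, 12, 5]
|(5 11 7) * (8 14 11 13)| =|(5 13 8 14 11 7)| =6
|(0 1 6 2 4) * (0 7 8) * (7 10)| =|(0 1 6 2 4 10 7 8)| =8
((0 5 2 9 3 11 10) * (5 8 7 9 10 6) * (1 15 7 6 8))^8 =((0 1 15 7 9 3 11 8 6 5 2 10))^8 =(0 6 9)(1 5 3)(2 11 15)(7 10 8)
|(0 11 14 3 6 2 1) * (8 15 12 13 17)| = 35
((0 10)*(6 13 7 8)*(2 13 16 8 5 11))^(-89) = ((0 10)(2 13 7 5 11)(6 16 8))^(-89) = (0 10)(2 13 7 5 11)(6 16 8)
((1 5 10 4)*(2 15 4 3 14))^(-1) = ((1 5 10 3 14 2 15 4))^(-1) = (1 4 15 2 14 3 10 5)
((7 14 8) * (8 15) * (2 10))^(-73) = ((2 10)(7 14 15 8))^(-73) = (2 10)(7 8 15 14)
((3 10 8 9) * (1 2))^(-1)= ((1 2)(3 10 8 9))^(-1)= (1 2)(3 9 8 10)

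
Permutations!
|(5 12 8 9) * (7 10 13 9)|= |(5 12 8 7 10 13 9)|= 7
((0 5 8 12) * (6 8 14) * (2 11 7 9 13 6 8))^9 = ((0 5 14 8 12)(2 11 7 9 13 6))^9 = (0 12 8 14 5)(2 9)(6 7)(11 13)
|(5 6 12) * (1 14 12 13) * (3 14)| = 7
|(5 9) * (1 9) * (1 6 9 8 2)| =|(1 8 2)(5 6 9)| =3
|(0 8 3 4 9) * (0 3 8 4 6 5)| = |(0 4 9 3 6 5)| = 6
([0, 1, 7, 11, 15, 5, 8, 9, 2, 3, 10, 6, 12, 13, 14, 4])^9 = [0, 1, 9, 6, 15, 5, 2, 3, 7, 11, 10, 8, 12, 13, 14, 4]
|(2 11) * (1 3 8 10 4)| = |(1 3 8 10 4)(2 11)| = 10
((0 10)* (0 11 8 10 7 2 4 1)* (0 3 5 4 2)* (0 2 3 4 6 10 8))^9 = ((0 7 2 3 5 6 10 11)(1 4))^9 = (0 7 2 3 5 6 10 11)(1 4)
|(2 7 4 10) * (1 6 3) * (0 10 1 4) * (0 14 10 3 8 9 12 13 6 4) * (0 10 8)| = 22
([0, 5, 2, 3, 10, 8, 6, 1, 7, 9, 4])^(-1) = [0, 7, 2, 3, 10, 1, 6, 8, 5, 9, 4]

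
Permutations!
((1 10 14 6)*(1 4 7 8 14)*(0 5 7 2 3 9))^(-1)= ((0 5 7 8 14 6 4 2 3 9)(1 10))^(-1)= (0 9 3 2 4 6 14 8 7 5)(1 10)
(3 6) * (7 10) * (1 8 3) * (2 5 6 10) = (1 8 3 10 7 2 5 6) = [0, 8, 5, 10, 4, 6, 1, 2, 3, 9, 7]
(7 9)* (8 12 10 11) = (7 9)(8 12 10 11) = [0, 1, 2, 3, 4, 5, 6, 9, 12, 7, 11, 8, 10]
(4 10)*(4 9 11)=[0, 1, 2, 3, 10, 5, 6, 7, 8, 11, 9, 4]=(4 10 9 11)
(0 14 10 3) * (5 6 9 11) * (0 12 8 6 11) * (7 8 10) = (0 14 7 8 6 9)(3 12 10)(5 11) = [14, 1, 2, 12, 4, 11, 9, 8, 6, 0, 3, 5, 10, 13, 7]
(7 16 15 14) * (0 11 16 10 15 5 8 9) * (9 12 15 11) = [9, 1, 2, 3, 4, 8, 6, 10, 12, 0, 11, 16, 15, 13, 7, 14, 5] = (0 9)(5 8 12 15 14 7 10 11 16)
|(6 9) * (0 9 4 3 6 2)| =3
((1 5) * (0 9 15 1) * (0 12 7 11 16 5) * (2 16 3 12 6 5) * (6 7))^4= (16)(3 7 6)(5 12 11)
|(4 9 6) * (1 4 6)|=3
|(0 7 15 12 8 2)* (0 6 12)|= 12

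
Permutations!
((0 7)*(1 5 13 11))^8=(13)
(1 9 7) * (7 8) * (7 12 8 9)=(1 7)(8 12)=[0, 7, 2, 3, 4, 5, 6, 1, 12, 9, 10, 11, 8]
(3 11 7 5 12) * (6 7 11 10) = (3 10 6 7 5 12) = [0, 1, 2, 10, 4, 12, 7, 5, 8, 9, 6, 11, 3]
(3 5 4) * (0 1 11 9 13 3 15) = (0 1 11 9 13 3 5 4 15) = [1, 11, 2, 5, 15, 4, 6, 7, 8, 13, 10, 9, 12, 3, 14, 0]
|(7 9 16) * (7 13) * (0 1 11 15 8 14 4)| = 28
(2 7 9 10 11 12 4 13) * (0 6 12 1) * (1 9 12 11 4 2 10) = (0 6 11 9 1)(2 7 12)(4 13 10) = [6, 0, 7, 3, 13, 5, 11, 12, 8, 1, 4, 9, 2, 10]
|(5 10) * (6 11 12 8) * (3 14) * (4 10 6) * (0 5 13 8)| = |(0 5 6 11 12)(3 14)(4 10 13 8)| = 20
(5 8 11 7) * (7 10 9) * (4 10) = (4 10 9 7 5 8 11) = [0, 1, 2, 3, 10, 8, 6, 5, 11, 7, 9, 4]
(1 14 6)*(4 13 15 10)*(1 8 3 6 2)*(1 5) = (1 14 2 5)(3 6 8)(4 13 15 10) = [0, 14, 5, 6, 13, 1, 8, 7, 3, 9, 4, 11, 12, 15, 2, 10]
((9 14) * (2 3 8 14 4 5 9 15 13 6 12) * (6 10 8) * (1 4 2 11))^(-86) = (1 2 11 9 12 5 6 4 3)(8 10 13 15 14)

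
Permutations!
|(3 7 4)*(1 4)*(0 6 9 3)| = 7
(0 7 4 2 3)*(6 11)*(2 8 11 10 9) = [7, 1, 3, 0, 8, 5, 10, 4, 11, 2, 9, 6] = (0 7 4 8 11 6 10 9 2 3)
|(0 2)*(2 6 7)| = 4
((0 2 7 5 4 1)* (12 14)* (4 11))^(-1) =(0 1 4 11 5 7 2)(12 14)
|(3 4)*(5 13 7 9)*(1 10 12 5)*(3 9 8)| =10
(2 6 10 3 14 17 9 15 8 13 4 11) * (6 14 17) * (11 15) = (2 14 6 10 3 17 9 11)(4 15 8 13) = [0, 1, 14, 17, 15, 5, 10, 7, 13, 11, 3, 2, 12, 4, 6, 8, 16, 9]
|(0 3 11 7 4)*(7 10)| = 6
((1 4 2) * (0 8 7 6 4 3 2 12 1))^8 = (0 2 3 1 12 4 6 7 8)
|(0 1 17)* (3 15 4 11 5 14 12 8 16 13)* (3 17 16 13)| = 13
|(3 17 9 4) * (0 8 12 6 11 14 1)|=|(0 8 12 6 11 14 1)(3 17 9 4)|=28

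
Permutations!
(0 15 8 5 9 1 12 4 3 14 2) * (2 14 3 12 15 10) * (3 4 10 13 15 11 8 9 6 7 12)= (0 13 15 9 1 11 8 5 6 7 12 10 2)(3 4)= [13, 11, 0, 4, 3, 6, 7, 12, 5, 1, 2, 8, 10, 15, 14, 9]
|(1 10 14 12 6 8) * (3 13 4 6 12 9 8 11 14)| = 10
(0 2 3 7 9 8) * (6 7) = [2, 1, 3, 6, 4, 5, 7, 9, 0, 8] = (0 2 3 6 7 9 8)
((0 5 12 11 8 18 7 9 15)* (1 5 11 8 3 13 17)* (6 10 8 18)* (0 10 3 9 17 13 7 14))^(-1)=(0 14 18 12 5 1 17 7 3 6 8 10 15 9 11)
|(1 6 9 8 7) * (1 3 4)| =7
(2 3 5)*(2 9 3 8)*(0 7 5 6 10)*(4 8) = (0 7 5 9 3 6 10)(2 4 8) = [7, 1, 4, 6, 8, 9, 10, 5, 2, 3, 0]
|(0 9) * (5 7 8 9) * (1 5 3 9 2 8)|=6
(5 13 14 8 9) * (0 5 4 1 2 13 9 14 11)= (0 5 9 4 1 2 13 11)(8 14)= [5, 2, 13, 3, 1, 9, 6, 7, 14, 4, 10, 0, 12, 11, 8]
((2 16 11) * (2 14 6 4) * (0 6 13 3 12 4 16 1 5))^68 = ((0 6 16 11 14 13 3 12 4 2 1 5))^68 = (0 4 14)(1 3 16)(2 13 6)(5 12 11)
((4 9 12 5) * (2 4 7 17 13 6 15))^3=(2 12 17 15 9 7 6 4 5 13)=((2 4 9 12 5 7 17 13 6 15))^3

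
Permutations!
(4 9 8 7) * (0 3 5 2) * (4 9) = (0 3 5 2)(7 9 8) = [3, 1, 0, 5, 4, 2, 6, 9, 7, 8]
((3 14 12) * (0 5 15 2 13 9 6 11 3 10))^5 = ((0 5 15 2 13 9 6 11 3 14 12 10))^5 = (0 9 12 2 3 5 6 10 13 14 15 11)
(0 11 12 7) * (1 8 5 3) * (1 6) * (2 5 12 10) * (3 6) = (0 11 10 2 5 6 1 8 12 7) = [11, 8, 5, 3, 4, 6, 1, 0, 12, 9, 2, 10, 7]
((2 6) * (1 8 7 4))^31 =(1 4 7 8)(2 6)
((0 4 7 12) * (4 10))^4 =(0 12 7 4 10)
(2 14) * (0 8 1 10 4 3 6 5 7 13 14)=(0 8 1 10 4 3 6 5 7 13 14 2)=[8, 10, 0, 6, 3, 7, 5, 13, 1, 9, 4, 11, 12, 14, 2]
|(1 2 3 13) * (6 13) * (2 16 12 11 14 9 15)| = |(1 16 12 11 14 9 15 2 3 6 13)| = 11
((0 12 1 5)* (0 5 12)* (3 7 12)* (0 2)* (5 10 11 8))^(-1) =(0 2)(1 12 7 3)(5 8 11 10)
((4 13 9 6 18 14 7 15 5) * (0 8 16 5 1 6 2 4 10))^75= ((0 8 16 5 10)(1 6 18 14 7 15)(2 4 13 9))^75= (1 14)(2 9 13 4)(6 7)(15 18)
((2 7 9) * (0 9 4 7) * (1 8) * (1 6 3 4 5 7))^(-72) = ((0 9 2)(1 8 6 3 4)(5 7))^(-72) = (9)(1 3 8 4 6)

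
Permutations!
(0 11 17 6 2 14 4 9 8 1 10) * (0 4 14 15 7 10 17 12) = [11, 17, 15, 3, 9, 5, 2, 10, 1, 8, 4, 12, 0, 13, 14, 7, 16, 6] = (0 11 12)(1 17 6 2 15 7 10 4 9 8)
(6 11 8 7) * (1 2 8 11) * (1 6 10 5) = (11)(1 2 8 7 10 5) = [0, 2, 8, 3, 4, 1, 6, 10, 7, 9, 5, 11]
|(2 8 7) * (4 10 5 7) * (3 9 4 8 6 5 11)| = 20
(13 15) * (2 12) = (2 12)(13 15) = [0, 1, 12, 3, 4, 5, 6, 7, 8, 9, 10, 11, 2, 15, 14, 13]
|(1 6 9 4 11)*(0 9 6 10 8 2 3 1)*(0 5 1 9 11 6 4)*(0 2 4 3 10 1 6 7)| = 11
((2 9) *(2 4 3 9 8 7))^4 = ((2 8 7)(3 9 4))^4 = (2 8 7)(3 9 4)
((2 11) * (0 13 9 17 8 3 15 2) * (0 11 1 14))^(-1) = (0 14 1 2 15 3 8 17 9 13) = ((0 13 9 17 8 3 15 2 1 14))^(-1)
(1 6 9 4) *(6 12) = (1 12 6 9 4) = [0, 12, 2, 3, 1, 5, 9, 7, 8, 4, 10, 11, 6]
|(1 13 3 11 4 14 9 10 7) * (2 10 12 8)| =12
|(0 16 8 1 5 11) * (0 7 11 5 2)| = 10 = |(0 16 8 1 2)(7 11)|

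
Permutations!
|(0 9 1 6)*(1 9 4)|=4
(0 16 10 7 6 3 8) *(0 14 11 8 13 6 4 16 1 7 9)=[1, 7, 2, 13, 16, 5, 3, 4, 14, 0, 9, 8, 12, 6, 11, 15, 10]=(0 1 7 4 16 10 9)(3 13 6)(8 14 11)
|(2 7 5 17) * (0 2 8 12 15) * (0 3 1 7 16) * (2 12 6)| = 12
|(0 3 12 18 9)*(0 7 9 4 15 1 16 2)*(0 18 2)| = 18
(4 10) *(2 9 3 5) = (2 9 3 5)(4 10) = [0, 1, 9, 5, 10, 2, 6, 7, 8, 3, 4]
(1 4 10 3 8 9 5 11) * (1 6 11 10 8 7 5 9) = (1 4 8)(3 7 5 10)(6 11) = [0, 4, 2, 7, 8, 10, 11, 5, 1, 9, 3, 6]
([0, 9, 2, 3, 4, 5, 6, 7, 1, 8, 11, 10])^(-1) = [0, 8, 2, 3, 4, 5, 6, 7, 9, 1, 11, 10]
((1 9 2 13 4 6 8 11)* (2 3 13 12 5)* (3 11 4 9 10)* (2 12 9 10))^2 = (1 9)(2 11)(3 10 13)(4 8 6)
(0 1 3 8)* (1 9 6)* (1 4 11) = (0 9 6 4 11 1 3 8) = [9, 3, 2, 8, 11, 5, 4, 7, 0, 6, 10, 1]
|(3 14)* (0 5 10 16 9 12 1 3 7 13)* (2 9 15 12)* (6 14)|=|(0 5 10 16 15 12 1 3 6 14 7 13)(2 9)|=12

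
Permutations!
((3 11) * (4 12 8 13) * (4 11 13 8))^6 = (13)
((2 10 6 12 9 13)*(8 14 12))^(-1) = (2 13 9 12 14 8 6 10)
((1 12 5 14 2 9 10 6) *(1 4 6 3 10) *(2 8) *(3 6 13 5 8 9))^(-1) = (1 9 14 5 13 4 6 10 3 2 8 12)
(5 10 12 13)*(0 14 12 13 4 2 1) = (0 14 12 4 2 1)(5 10 13) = [14, 0, 1, 3, 2, 10, 6, 7, 8, 9, 13, 11, 4, 5, 12]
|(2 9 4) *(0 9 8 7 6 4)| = 10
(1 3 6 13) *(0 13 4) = [13, 3, 2, 6, 0, 5, 4, 7, 8, 9, 10, 11, 12, 1] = (0 13 1 3 6 4)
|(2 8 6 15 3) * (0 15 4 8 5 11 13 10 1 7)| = |(0 15 3 2 5 11 13 10 1 7)(4 8 6)| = 30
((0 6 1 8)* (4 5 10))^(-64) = ((0 6 1 8)(4 5 10))^(-64) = (4 10 5)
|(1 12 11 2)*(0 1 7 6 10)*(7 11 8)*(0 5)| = 8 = |(0 1 12 8 7 6 10 5)(2 11)|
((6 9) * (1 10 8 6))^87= (1 8 9 10 6)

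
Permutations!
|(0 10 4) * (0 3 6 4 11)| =3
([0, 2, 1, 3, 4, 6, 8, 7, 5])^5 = (1 2)(5 8 6)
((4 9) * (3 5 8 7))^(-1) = ((3 5 8 7)(4 9))^(-1) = (3 7 8 5)(4 9)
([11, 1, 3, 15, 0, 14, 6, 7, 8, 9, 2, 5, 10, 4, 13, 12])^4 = (0 13 5)(2 10 12 15 3)(4 14 11)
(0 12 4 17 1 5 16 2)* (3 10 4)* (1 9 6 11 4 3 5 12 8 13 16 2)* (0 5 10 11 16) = [8, 12, 5, 11, 17, 2, 16, 7, 13, 6, 3, 4, 10, 0, 14, 15, 1, 9] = (0 8 13)(1 12 10 3 11 4 17 9 6 16)(2 5)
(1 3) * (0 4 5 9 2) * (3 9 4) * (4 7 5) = (0 3 1 9 2)(5 7) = [3, 9, 0, 1, 4, 7, 6, 5, 8, 2]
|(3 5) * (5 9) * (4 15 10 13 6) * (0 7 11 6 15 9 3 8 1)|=|(0 7 11 6 4 9 5 8 1)(10 13 15)|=9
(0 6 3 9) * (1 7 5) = (0 6 3 9)(1 7 5) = [6, 7, 2, 9, 4, 1, 3, 5, 8, 0]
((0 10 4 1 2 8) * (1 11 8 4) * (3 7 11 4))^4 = (0 3)(1 11)(2 8)(7 10)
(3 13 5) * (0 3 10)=(0 3 13 5 10)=[3, 1, 2, 13, 4, 10, 6, 7, 8, 9, 0, 11, 12, 5]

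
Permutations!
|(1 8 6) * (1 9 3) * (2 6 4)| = 7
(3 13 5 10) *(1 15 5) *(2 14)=(1 15 5 10 3 13)(2 14)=[0, 15, 14, 13, 4, 10, 6, 7, 8, 9, 3, 11, 12, 1, 2, 5]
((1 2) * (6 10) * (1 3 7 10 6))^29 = (1 10 7 3 2)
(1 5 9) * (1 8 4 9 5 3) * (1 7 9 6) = (1 3 7 9 8 4 6) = [0, 3, 2, 7, 6, 5, 1, 9, 4, 8]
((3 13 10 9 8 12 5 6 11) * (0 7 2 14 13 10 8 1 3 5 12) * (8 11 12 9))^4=(0 13 12 10 2 5 1)(3 7 11 9 8 14 6)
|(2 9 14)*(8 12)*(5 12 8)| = |(2 9 14)(5 12)| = 6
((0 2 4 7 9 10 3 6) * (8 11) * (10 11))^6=(0 8 4 3 9)(2 10 7 6 11)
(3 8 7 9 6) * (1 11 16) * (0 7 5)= (0 7 9 6 3 8 5)(1 11 16)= [7, 11, 2, 8, 4, 0, 3, 9, 5, 6, 10, 16, 12, 13, 14, 15, 1]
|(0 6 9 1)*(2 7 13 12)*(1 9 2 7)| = |(0 6 2 1)(7 13 12)| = 12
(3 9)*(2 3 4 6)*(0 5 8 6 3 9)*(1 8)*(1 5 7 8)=[7, 1, 9, 0, 3, 5, 2, 8, 6, 4]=(0 7 8 6 2 9 4 3)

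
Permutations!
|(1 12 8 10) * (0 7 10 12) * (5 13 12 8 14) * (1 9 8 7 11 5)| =28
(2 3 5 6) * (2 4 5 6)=[0, 1, 3, 6, 5, 2, 4]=(2 3 6 4 5)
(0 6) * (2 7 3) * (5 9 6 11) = (0 11 5 9 6)(2 7 3) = [11, 1, 7, 2, 4, 9, 0, 3, 8, 6, 10, 5]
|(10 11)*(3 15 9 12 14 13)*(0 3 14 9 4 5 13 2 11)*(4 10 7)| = 28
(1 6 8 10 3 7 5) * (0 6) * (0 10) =(0 6 8)(1 10 3 7 5) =[6, 10, 2, 7, 4, 1, 8, 5, 0, 9, 3]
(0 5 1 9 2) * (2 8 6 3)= (0 5 1 9 8 6 3 2)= [5, 9, 0, 2, 4, 1, 3, 7, 6, 8]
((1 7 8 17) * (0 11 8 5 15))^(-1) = (0 15 5 7 1 17 8 11)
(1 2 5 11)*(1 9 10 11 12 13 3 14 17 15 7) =(1 2 5 12 13 3 14 17 15 7)(9 10 11) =[0, 2, 5, 14, 4, 12, 6, 1, 8, 10, 11, 9, 13, 3, 17, 7, 16, 15]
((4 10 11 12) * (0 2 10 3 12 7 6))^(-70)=((0 2 10 11 7 6)(3 12 4))^(-70)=(0 10 7)(2 11 6)(3 4 12)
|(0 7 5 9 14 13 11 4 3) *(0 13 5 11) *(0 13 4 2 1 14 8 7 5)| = 18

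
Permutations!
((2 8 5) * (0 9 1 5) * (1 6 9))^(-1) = ((0 1 5 2 8)(6 9))^(-1) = (0 8 2 5 1)(6 9)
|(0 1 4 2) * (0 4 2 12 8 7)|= |(0 1 2 4 12 8 7)|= 7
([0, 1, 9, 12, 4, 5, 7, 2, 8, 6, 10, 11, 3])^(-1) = [0, 1, 7, 12, 4, 5, 9, 6, 8, 2, 10, 11, 3]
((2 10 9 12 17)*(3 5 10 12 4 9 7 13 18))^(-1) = (2 17 12)(3 18 13 7 10 5)(4 9)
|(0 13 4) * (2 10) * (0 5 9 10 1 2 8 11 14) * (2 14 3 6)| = 13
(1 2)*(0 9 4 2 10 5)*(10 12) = (0 9 4 2 1 12 10 5) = [9, 12, 1, 3, 2, 0, 6, 7, 8, 4, 5, 11, 10]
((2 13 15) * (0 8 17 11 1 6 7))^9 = (0 17 1 7 8 11 6)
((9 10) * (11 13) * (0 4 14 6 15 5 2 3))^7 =(0 3 2 5 15 6 14 4)(9 10)(11 13)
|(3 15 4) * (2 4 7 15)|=6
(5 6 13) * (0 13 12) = (0 13 5 6 12) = [13, 1, 2, 3, 4, 6, 12, 7, 8, 9, 10, 11, 0, 5]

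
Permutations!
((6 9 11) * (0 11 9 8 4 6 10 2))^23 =(0 2 10 11)(4 8 6)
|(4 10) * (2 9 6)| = |(2 9 6)(4 10)| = 6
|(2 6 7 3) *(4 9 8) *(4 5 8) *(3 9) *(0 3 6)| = |(0 3 2)(4 6 7 9)(5 8)| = 12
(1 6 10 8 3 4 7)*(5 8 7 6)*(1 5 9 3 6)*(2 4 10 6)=(1 9 3 10 7 5 8 2 4)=[0, 9, 4, 10, 1, 8, 6, 5, 2, 3, 7]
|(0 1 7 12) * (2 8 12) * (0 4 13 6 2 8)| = 9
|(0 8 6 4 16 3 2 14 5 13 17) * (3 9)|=|(0 8 6 4 16 9 3 2 14 5 13 17)|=12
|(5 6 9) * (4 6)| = |(4 6 9 5)| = 4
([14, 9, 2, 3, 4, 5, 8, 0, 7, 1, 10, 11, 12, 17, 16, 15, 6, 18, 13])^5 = [7, 9, 2, 3, 4, 5, 16, 8, 6, 1, 10, 11, 12, 18, 0, 15, 14, 13, 17]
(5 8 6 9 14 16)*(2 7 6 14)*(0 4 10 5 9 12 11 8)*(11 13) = (0 4 10 5)(2 7 6 12 13 11 8 14 16 9) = [4, 1, 7, 3, 10, 0, 12, 6, 14, 2, 5, 8, 13, 11, 16, 15, 9]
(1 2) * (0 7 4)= [7, 2, 1, 3, 0, 5, 6, 4]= (0 7 4)(1 2)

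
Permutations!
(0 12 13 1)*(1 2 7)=(0 12 13 2 7 1)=[12, 0, 7, 3, 4, 5, 6, 1, 8, 9, 10, 11, 13, 2]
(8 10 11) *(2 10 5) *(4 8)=(2 10 11 4 8 5)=[0, 1, 10, 3, 8, 2, 6, 7, 5, 9, 11, 4]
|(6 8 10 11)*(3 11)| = 5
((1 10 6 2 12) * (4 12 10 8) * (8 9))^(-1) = ((1 9 8 4 12)(2 10 6))^(-1) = (1 12 4 8 9)(2 6 10)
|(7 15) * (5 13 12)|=6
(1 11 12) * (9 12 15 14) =(1 11 15 14 9 12) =[0, 11, 2, 3, 4, 5, 6, 7, 8, 12, 10, 15, 1, 13, 9, 14]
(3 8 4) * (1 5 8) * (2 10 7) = (1 5 8 4 3)(2 10 7) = [0, 5, 10, 1, 3, 8, 6, 2, 4, 9, 7]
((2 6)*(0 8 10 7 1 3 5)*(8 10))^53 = (0 5 3 1 7 10)(2 6)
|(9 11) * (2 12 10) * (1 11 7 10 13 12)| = |(1 11 9 7 10 2)(12 13)| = 6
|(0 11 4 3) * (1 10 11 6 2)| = 8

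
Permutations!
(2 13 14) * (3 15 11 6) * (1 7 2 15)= [0, 7, 13, 1, 4, 5, 3, 2, 8, 9, 10, 6, 12, 14, 15, 11]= (1 7 2 13 14 15 11 6 3)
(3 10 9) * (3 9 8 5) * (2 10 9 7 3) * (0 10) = [10, 1, 0, 9, 4, 2, 6, 3, 5, 7, 8] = (0 10 8 5 2)(3 9 7)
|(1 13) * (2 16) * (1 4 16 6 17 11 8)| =9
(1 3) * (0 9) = [9, 3, 2, 1, 4, 5, 6, 7, 8, 0] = (0 9)(1 3)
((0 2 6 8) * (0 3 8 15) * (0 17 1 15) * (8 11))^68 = (0 6 2)(1 17 15)(3 8 11)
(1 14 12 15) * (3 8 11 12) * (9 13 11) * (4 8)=(1 14 3 4 8 9 13 11 12 15)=[0, 14, 2, 4, 8, 5, 6, 7, 9, 13, 10, 12, 15, 11, 3, 1]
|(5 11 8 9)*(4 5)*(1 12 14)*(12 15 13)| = 5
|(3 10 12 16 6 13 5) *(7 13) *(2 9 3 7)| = 21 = |(2 9 3 10 12 16 6)(5 7 13)|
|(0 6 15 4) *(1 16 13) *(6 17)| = 15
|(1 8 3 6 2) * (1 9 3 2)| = 6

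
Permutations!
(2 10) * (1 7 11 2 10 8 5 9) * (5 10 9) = (1 7 11 2 8 10 9) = [0, 7, 8, 3, 4, 5, 6, 11, 10, 1, 9, 2]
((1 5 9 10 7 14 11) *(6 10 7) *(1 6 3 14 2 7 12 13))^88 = (1 12 5 13 9)(3 6 14 10 11)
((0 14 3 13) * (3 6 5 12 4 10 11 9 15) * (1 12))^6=(0 4 13 12 3 1 15 5 9 6 11 14 10)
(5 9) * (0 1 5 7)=(0 1 5 9 7)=[1, 5, 2, 3, 4, 9, 6, 0, 8, 7]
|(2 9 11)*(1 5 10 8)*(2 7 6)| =20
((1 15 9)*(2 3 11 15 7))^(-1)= ((1 7 2 3 11 15 9))^(-1)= (1 9 15 11 3 2 7)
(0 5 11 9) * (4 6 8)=(0 5 11 9)(4 6 8)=[5, 1, 2, 3, 6, 11, 8, 7, 4, 0, 10, 9]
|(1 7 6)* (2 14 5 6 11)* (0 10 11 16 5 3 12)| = 35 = |(0 10 11 2 14 3 12)(1 7 16 5 6)|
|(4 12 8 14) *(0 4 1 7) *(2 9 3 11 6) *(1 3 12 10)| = 40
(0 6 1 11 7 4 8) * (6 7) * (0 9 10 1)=[7, 11, 2, 3, 8, 5, 0, 4, 9, 10, 1, 6]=(0 7 4 8 9 10 1 11 6)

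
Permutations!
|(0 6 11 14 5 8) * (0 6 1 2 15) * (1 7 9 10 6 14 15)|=|(0 7 9 10 6 11 15)(1 2)(5 8 14)|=42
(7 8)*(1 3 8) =(1 3 8 7) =[0, 3, 2, 8, 4, 5, 6, 1, 7]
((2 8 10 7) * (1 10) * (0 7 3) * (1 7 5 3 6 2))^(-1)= (0 3 5)(1 7 8 2 6 10)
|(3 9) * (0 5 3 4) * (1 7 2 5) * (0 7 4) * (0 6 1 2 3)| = |(0 2 5)(1 4 7 3 9 6)| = 6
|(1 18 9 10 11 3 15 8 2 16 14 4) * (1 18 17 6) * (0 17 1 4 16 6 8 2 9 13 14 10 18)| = 15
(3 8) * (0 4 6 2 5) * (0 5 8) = [4, 1, 8, 0, 6, 5, 2, 7, 3] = (0 4 6 2 8 3)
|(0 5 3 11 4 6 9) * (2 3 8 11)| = 14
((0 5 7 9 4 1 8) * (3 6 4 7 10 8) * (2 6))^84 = ((0 5 10 8)(1 3 2 6 4)(7 9))^84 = (10)(1 4 6 2 3)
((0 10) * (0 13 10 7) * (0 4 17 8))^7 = (0 4 8 7 17)(10 13)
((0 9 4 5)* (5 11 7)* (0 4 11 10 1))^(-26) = (0 10 5 11)(1 4 7 9)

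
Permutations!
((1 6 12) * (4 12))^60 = (12)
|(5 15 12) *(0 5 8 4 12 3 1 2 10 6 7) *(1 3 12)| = 11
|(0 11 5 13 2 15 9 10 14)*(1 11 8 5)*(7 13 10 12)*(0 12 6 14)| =8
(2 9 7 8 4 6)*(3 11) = (2 9 7 8 4 6)(3 11) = [0, 1, 9, 11, 6, 5, 2, 8, 4, 7, 10, 3]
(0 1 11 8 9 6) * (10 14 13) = (0 1 11 8 9 6)(10 14 13) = [1, 11, 2, 3, 4, 5, 0, 7, 9, 6, 14, 8, 12, 10, 13]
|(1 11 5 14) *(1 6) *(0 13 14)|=7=|(0 13 14 6 1 11 5)|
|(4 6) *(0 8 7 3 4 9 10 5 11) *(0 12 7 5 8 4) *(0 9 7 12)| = 10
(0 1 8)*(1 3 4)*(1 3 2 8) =[2, 1, 8, 4, 3, 5, 6, 7, 0] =(0 2 8)(3 4)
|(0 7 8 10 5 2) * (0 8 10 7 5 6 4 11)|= |(0 5 2 8 7 10 6 4 11)|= 9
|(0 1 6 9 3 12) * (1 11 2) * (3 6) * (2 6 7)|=9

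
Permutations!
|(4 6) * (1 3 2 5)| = 4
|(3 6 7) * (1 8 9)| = 3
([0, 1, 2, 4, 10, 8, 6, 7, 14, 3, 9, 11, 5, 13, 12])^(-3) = [0, 1, 2, 4, 10, 8, 6, 7, 14, 3, 9, 11, 5, 13, 12]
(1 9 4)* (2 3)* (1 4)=(1 9)(2 3)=[0, 9, 3, 2, 4, 5, 6, 7, 8, 1]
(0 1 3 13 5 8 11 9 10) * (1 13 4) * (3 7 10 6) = (0 13 5 8 11 9 6 3 4 1 7 10) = [13, 7, 2, 4, 1, 8, 3, 10, 11, 6, 0, 9, 12, 5]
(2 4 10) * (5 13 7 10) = (2 4 5 13 7 10) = [0, 1, 4, 3, 5, 13, 6, 10, 8, 9, 2, 11, 12, 7]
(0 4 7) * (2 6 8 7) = (0 4 2 6 8 7) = [4, 1, 6, 3, 2, 5, 8, 0, 7]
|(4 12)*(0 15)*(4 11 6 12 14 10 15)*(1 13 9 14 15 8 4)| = |(0 1 13 9 14 10 8 4 15)(6 12 11)| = 9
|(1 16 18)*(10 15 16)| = 5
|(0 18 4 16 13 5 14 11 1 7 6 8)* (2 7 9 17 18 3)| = |(0 3 2 7 6 8)(1 9 17 18 4 16 13 5 14 11)| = 30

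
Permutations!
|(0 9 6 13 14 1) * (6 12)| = |(0 9 12 6 13 14 1)| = 7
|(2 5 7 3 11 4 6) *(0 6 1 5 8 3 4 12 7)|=|(0 6 2 8 3 11 12 7 4 1 5)|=11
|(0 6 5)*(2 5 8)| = 5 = |(0 6 8 2 5)|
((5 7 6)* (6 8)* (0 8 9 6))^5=(0 8)(5 7 9 6)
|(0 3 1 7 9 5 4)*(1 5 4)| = 7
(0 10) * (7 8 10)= (0 7 8 10)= [7, 1, 2, 3, 4, 5, 6, 8, 10, 9, 0]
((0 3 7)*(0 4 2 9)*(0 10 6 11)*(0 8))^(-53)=(0 6 2 3 11 9 7 8 10 4)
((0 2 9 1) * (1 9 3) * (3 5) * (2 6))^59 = (9)(0 1 3 5 2 6) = ((9)(0 6 2 5 3 1))^59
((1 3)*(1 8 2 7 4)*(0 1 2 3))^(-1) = (0 1)(2 4 7)(3 8)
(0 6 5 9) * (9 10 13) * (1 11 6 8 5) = [8, 11, 2, 3, 4, 10, 1, 7, 5, 0, 13, 6, 12, 9] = (0 8 5 10 13 9)(1 11 6)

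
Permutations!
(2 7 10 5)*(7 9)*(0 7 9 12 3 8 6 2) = (0 7 10 5)(2 12 3 8 6) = [7, 1, 12, 8, 4, 0, 2, 10, 6, 9, 5, 11, 3]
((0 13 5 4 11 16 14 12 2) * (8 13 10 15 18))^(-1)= (0 2 12 14 16 11 4 5 13 8 18 15 10)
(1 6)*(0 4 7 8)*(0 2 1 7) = (0 4)(1 6 7 8 2) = [4, 6, 1, 3, 0, 5, 7, 8, 2]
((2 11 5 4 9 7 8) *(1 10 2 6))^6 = (1 9 2 8 5)(4 10 7 11 6)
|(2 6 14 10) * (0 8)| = 4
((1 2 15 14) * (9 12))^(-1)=(1 14 15 2)(9 12)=((1 2 15 14)(9 12))^(-1)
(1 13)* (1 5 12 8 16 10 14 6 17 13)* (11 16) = [0, 1, 2, 3, 4, 12, 17, 7, 11, 9, 14, 16, 8, 5, 6, 15, 10, 13] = (5 12 8 11 16 10 14 6 17 13)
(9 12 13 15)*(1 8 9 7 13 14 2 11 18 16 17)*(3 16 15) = (1 8 9 12 14 2 11 18 15 7 13 3 16 17) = [0, 8, 11, 16, 4, 5, 6, 13, 9, 12, 10, 18, 14, 3, 2, 7, 17, 1, 15]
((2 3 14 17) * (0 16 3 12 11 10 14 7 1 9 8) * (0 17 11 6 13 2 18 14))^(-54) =((0 16 3 7 1 9 8 17 18 14 11 10)(2 12 6 13))^(-54) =(0 8)(1 11)(2 6)(3 18)(7 14)(9 10)(12 13)(16 17)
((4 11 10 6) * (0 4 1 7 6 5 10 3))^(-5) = (0 3 11 4)(1 7 6)(5 10)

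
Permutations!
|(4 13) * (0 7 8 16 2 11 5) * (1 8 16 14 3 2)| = |(0 7 16 1 8 14 3 2 11 5)(4 13)| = 10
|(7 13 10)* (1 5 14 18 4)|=|(1 5 14 18 4)(7 13 10)|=15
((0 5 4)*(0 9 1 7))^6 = ((0 5 4 9 1 7))^6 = (9)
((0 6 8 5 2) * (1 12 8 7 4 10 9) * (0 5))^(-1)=(0 8 12 1 9 10 4 7 6)(2 5)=((0 6 7 4 10 9 1 12 8)(2 5))^(-1)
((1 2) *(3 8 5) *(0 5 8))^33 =((8)(0 5 3)(1 2))^33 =(8)(1 2)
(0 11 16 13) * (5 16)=(0 11 5 16 13)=[11, 1, 2, 3, 4, 16, 6, 7, 8, 9, 10, 5, 12, 0, 14, 15, 13]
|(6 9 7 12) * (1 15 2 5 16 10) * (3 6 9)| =|(1 15 2 5 16 10)(3 6)(7 12 9)| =6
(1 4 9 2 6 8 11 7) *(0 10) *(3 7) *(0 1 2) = [10, 4, 6, 7, 9, 5, 8, 2, 11, 0, 1, 3] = (0 10 1 4 9)(2 6 8 11 3 7)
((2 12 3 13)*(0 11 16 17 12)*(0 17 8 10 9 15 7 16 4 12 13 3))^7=((0 11 4 12)(2 17 13)(7 16 8 10 9 15))^7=(0 12 4 11)(2 17 13)(7 16 8 10 9 15)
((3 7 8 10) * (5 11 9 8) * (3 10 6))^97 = (3 6 8 9 11 5 7)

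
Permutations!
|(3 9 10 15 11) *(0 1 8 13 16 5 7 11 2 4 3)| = 24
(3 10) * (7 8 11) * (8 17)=[0, 1, 2, 10, 4, 5, 6, 17, 11, 9, 3, 7, 12, 13, 14, 15, 16, 8]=(3 10)(7 17 8 11)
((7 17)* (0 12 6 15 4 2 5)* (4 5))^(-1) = ((0 12 6 15 5)(2 4)(7 17))^(-1) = (0 5 15 6 12)(2 4)(7 17)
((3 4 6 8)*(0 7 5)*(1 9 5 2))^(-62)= ((0 7 2 1 9 5)(3 4 6 8))^(-62)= (0 9 2)(1 7 5)(3 6)(4 8)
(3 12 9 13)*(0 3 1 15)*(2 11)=(0 3 12 9 13 1 15)(2 11)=[3, 15, 11, 12, 4, 5, 6, 7, 8, 13, 10, 2, 9, 1, 14, 0]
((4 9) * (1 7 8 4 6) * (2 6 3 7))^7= ((1 2 6)(3 7 8 4 9))^7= (1 2 6)(3 8 9 7 4)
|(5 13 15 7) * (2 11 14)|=|(2 11 14)(5 13 15 7)|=12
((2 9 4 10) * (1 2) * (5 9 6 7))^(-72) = (10)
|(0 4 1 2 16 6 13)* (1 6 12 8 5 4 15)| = 11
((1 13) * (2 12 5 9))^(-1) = (1 13)(2 9 5 12) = ((1 13)(2 12 5 9))^(-1)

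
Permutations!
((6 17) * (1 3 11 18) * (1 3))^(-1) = (3 18 11)(6 17)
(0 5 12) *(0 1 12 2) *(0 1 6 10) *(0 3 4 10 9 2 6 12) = (12)(0 5 6 9 2 1)(3 4 10) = [5, 0, 1, 4, 10, 6, 9, 7, 8, 2, 3, 11, 12]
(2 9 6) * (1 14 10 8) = (1 14 10 8)(2 9 6) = [0, 14, 9, 3, 4, 5, 2, 7, 1, 6, 8, 11, 12, 13, 10]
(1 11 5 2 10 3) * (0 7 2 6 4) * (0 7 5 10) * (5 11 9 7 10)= (0 11 5 6 4 10 3 1 9 7 2)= [11, 9, 0, 1, 10, 6, 4, 2, 8, 7, 3, 5]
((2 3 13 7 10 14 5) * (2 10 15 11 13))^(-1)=(2 3)(5 14 10)(7 13 11 15)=((2 3)(5 10 14)(7 15 11 13))^(-1)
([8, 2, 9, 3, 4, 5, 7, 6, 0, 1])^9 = (9)(0 8)(6 7)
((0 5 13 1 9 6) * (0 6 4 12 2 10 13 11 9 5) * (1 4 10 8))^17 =((1 5 11 9 10 13 4 12 2 8))^17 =(1 12 10 5 2 13 11 8 4 9)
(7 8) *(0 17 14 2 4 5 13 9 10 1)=(0 17 14 2 4 5 13 9 10 1)(7 8)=[17, 0, 4, 3, 5, 13, 6, 8, 7, 10, 1, 11, 12, 9, 2, 15, 16, 14]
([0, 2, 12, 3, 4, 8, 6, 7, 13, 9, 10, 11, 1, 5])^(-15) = (13)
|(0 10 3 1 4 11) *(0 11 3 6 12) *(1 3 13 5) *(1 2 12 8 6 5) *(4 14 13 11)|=|(0 10 5 2 12)(1 14 13)(4 11)(6 8)|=30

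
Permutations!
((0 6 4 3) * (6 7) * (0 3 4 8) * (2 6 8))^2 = (0 8 7)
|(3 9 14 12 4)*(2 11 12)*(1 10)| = |(1 10)(2 11 12 4 3 9 14)| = 14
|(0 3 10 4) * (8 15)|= 4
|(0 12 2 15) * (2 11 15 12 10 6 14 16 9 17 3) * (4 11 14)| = 42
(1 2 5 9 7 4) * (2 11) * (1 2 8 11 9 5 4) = (1 9 7)(2 4)(8 11) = [0, 9, 4, 3, 2, 5, 6, 1, 11, 7, 10, 8]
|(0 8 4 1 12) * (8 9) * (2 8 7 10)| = |(0 9 7 10 2 8 4 1 12)| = 9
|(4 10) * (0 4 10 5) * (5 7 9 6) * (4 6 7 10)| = |(0 6 5)(4 10)(7 9)| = 6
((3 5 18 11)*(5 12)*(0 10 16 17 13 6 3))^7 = (0 12 17 11 3 16 18 6 10 5 13)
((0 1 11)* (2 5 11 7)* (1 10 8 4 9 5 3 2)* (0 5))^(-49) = ((0 10 8 4 9)(1 7)(2 3)(5 11))^(-49) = (0 10 8 4 9)(1 7)(2 3)(5 11)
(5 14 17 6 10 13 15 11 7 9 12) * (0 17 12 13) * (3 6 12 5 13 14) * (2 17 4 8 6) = [4, 1, 17, 2, 8, 3, 10, 9, 6, 14, 0, 7, 13, 15, 5, 11, 16, 12] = (0 4 8 6 10)(2 17 12 13 15 11 7 9 14 5 3)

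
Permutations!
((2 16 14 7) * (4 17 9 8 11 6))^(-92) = (4 11 9)(6 8 17) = ((2 16 14 7)(4 17 9 8 11 6))^(-92)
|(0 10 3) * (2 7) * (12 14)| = 6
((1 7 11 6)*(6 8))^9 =((1 7 11 8 6))^9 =(1 6 8 11 7)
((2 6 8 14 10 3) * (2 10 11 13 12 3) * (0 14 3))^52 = (0 11 12 14 13)(2 8 10 6 3)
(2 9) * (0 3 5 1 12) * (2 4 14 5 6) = [3, 12, 9, 6, 14, 1, 2, 7, 8, 4, 10, 11, 0, 13, 5] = (0 3 6 2 9 4 14 5 1 12)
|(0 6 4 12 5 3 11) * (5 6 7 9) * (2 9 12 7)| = |(0 2 9 5 3 11)(4 7 12 6)| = 12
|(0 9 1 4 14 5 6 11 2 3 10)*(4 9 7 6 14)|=14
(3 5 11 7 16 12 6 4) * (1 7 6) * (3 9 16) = (1 7 3 5 11 6 4 9 16 12) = [0, 7, 2, 5, 9, 11, 4, 3, 8, 16, 10, 6, 1, 13, 14, 15, 12]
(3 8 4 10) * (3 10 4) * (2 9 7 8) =(10)(2 9 7 8 3) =[0, 1, 9, 2, 4, 5, 6, 8, 3, 7, 10]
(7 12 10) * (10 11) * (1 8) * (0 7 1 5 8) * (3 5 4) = (0 7 12 11 10 1)(3 5 8 4) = [7, 0, 2, 5, 3, 8, 6, 12, 4, 9, 1, 10, 11]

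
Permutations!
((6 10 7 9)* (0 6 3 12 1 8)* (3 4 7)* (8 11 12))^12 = (12)(0 10 8 6 3)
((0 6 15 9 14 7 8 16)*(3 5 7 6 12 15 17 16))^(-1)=((0 12 15 9 14 6 17 16)(3 5 7 8))^(-1)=(0 16 17 6 14 9 15 12)(3 8 7 5)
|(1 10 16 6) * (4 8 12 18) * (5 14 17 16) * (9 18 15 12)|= 28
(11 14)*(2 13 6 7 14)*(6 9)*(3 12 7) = (2 13 9 6 3 12 7 14 11) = [0, 1, 13, 12, 4, 5, 3, 14, 8, 6, 10, 2, 7, 9, 11]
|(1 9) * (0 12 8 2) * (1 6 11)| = 4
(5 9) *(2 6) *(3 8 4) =[0, 1, 6, 8, 3, 9, 2, 7, 4, 5] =(2 6)(3 8 4)(5 9)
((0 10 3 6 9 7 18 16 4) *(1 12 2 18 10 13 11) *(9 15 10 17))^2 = ((0 13 11 1 12 2 18 16 4)(3 6 15 10)(7 17 9))^2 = (0 11 12 18 4 13 1 2 16)(3 15)(6 10)(7 9 17)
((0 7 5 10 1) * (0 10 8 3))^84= (10)(0 3 8 5 7)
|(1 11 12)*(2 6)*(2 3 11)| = |(1 2 6 3 11 12)| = 6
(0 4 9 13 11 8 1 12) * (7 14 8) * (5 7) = [4, 12, 2, 3, 9, 7, 6, 14, 1, 13, 10, 5, 0, 11, 8] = (0 4 9 13 11 5 7 14 8 1 12)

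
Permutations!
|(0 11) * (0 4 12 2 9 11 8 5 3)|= |(0 8 5 3)(2 9 11 4 12)|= 20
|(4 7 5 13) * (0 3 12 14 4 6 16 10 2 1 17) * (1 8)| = |(0 3 12 14 4 7 5 13 6 16 10 2 8 1 17)| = 15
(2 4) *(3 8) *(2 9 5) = (2 4 9 5)(3 8) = [0, 1, 4, 8, 9, 2, 6, 7, 3, 5]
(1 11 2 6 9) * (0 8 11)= (0 8 11 2 6 9 1)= [8, 0, 6, 3, 4, 5, 9, 7, 11, 1, 10, 2]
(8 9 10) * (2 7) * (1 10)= [0, 10, 7, 3, 4, 5, 6, 2, 9, 1, 8]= (1 10 8 9)(2 7)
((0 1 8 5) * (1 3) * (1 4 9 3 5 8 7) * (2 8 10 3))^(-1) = (0 5)(1 7)(2 9 4 3 10 8)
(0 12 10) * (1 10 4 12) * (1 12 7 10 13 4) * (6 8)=(0 12 1 13 4 7 10)(6 8)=[12, 13, 2, 3, 7, 5, 8, 10, 6, 9, 0, 11, 1, 4]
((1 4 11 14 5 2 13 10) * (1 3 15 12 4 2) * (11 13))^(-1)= (1 5 14 11 2)(3 10 13 4 12 15)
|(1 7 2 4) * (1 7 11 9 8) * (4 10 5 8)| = 9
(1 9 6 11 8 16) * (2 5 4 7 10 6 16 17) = (1 9 16)(2 5 4 7 10 6 11 8 17) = [0, 9, 5, 3, 7, 4, 11, 10, 17, 16, 6, 8, 12, 13, 14, 15, 1, 2]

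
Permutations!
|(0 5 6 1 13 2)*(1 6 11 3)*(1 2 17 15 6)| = |(0 5 11 3 2)(1 13 17 15 6)| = 5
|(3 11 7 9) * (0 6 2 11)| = 7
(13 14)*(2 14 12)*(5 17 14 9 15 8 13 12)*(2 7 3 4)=(2 9 15 8 13 5 17 14 12 7 3 4)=[0, 1, 9, 4, 2, 17, 6, 3, 13, 15, 10, 11, 7, 5, 12, 8, 16, 14]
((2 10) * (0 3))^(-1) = ((0 3)(2 10))^(-1) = (0 3)(2 10)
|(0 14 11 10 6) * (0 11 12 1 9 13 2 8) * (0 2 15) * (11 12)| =|(0 14 11 10 6 12 1 9 13 15)(2 8)| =10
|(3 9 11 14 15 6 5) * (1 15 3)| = |(1 15 6 5)(3 9 11 14)| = 4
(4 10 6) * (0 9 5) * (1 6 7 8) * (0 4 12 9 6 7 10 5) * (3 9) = (0 6 12 3 9)(1 7 8)(4 5) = [6, 7, 2, 9, 5, 4, 12, 8, 1, 0, 10, 11, 3]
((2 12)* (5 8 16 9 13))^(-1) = ((2 12)(5 8 16 9 13))^(-1) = (2 12)(5 13 9 16 8)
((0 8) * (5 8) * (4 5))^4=((0 4 5 8))^4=(8)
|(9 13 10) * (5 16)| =6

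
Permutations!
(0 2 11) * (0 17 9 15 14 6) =[2, 1, 11, 3, 4, 5, 0, 7, 8, 15, 10, 17, 12, 13, 6, 14, 16, 9] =(0 2 11 17 9 15 14 6)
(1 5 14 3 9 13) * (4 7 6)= (1 5 14 3 9 13)(4 7 6)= [0, 5, 2, 9, 7, 14, 4, 6, 8, 13, 10, 11, 12, 1, 3]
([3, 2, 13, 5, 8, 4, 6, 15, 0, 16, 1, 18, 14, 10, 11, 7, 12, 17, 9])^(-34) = [3, 13, 10, 5, 8, 4, 6, 7, 0, 12, 2, 9, 11, 1, 18, 15, 14, 17, 16]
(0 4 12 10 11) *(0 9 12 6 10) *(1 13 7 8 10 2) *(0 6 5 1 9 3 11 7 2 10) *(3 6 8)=(0 4 5 1 13 2 9 12 8)(3 11 6 10 7)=[4, 13, 9, 11, 5, 1, 10, 3, 0, 12, 7, 6, 8, 2]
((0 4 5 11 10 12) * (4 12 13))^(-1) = (0 12)(4 13 10 11 5)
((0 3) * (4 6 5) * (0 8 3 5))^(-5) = ((0 5 4 6)(3 8))^(-5) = (0 6 4 5)(3 8)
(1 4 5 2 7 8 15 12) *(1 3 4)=(2 7 8 15 12 3 4 5)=[0, 1, 7, 4, 5, 2, 6, 8, 15, 9, 10, 11, 3, 13, 14, 12]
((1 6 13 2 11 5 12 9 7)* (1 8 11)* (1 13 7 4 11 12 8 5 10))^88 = (13)(1 11 9 8 7)(4 12 5 6 10)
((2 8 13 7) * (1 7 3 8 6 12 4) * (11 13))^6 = ((1 7 2 6 12 4)(3 8 11 13))^6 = (3 11)(8 13)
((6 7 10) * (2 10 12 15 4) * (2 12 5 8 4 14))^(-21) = ((2 10 6 7 5 8 4 12 15 14))^(-21) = (2 14 15 12 4 8 5 7 6 10)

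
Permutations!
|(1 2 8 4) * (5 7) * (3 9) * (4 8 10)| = |(1 2 10 4)(3 9)(5 7)| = 4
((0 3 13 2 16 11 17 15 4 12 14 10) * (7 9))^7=((0 3 13 2 16 11 17 15 4 12 14 10)(7 9))^7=(0 15 13 12 16 10 17 3 4 2 14 11)(7 9)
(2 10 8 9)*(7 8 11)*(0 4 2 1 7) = (0 4 2 10 11)(1 7 8 9) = [4, 7, 10, 3, 2, 5, 6, 8, 9, 1, 11, 0]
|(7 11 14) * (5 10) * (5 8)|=3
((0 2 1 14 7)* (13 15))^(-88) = (15)(0 1 7 2 14) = ((0 2 1 14 7)(13 15))^(-88)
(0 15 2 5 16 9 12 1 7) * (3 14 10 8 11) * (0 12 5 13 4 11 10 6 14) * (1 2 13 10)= (0 15 13 4 11 3)(1 7 12 2 10 8)(5 16 9)(6 14)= [15, 7, 10, 0, 11, 16, 14, 12, 1, 5, 8, 3, 2, 4, 6, 13, 9]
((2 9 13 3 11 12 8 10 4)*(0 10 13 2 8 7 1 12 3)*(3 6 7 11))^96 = (0 10 4 8 13)(1 12 11 6 7)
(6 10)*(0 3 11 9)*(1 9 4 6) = (0 3 11 4 6 10 1 9) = [3, 9, 2, 11, 6, 5, 10, 7, 8, 0, 1, 4]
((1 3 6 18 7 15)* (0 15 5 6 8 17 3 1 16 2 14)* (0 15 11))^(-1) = (0 11)(2 16 15 14)(3 17 8)(5 7 18 6)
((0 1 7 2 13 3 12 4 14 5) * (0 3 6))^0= (14)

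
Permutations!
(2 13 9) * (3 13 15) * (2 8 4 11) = (2 15 3 13 9 8 4 11) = [0, 1, 15, 13, 11, 5, 6, 7, 4, 8, 10, 2, 12, 9, 14, 3]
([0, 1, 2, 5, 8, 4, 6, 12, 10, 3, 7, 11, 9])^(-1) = (3 9 12 7 10 8 4 5)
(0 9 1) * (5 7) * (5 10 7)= (0 9 1)(7 10)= [9, 0, 2, 3, 4, 5, 6, 10, 8, 1, 7]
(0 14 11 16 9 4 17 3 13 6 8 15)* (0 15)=(0 14 11 16 9 4 17 3 13 6 8)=[14, 1, 2, 13, 17, 5, 8, 7, 0, 4, 10, 16, 12, 6, 11, 15, 9, 3]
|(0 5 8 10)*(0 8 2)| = 6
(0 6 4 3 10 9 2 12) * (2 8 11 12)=(0 6 4 3 10 9 8 11 12)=[6, 1, 2, 10, 3, 5, 4, 7, 11, 8, 9, 12, 0]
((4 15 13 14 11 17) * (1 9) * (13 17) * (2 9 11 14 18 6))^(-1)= ((1 11 13 18 6 2 9)(4 15 17))^(-1)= (1 9 2 6 18 13 11)(4 17 15)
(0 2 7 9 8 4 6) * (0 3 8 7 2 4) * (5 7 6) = (0 4 5 7 9 6 3 8) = [4, 1, 2, 8, 5, 7, 3, 9, 0, 6]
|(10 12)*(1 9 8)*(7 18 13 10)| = 15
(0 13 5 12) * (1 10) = (0 13 5 12)(1 10) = [13, 10, 2, 3, 4, 12, 6, 7, 8, 9, 1, 11, 0, 5]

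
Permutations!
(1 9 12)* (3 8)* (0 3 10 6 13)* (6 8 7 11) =(0 3 7 11 6 13)(1 9 12)(8 10) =[3, 9, 2, 7, 4, 5, 13, 11, 10, 12, 8, 6, 1, 0]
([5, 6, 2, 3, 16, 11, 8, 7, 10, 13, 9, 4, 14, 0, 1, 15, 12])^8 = [6, 11, 2, 3, 9, 8, 4, 7, 16, 14, 12, 10, 0, 1, 5, 15, 13]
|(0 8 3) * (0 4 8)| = 3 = |(3 4 8)|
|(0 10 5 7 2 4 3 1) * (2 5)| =|(0 10 2 4 3 1)(5 7)| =6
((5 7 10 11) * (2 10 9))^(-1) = ((2 10 11 5 7 9))^(-1) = (2 9 7 5 11 10)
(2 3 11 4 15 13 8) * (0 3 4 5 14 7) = [3, 1, 4, 11, 15, 14, 6, 0, 2, 9, 10, 5, 12, 8, 7, 13] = (0 3 11 5 14 7)(2 4 15 13 8)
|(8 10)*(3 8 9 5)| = |(3 8 10 9 5)| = 5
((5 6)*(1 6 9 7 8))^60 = (9)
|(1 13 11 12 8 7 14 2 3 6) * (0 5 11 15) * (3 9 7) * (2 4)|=|(0 5 11 12 8 3 6 1 13 15)(2 9 7 14 4)|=10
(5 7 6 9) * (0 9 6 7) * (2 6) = [9, 1, 6, 3, 4, 0, 2, 7, 8, 5] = (0 9 5)(2 6)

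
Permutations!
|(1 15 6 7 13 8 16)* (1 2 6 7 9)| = |(1 15 7 13 8 16 2 6 9)| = 9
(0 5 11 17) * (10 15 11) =(0 5 10 15 11 17) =[5, 1, 2, 3, 4, 10, 6, 7, 8, 9, 15, 17, 12, 13, 14, 11, 16, 0]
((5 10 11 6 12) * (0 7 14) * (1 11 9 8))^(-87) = ((0 7 14)(1 11 6 12 5 10 9 8))^(-87) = (14)(1 11 6 12 5 10 9 8)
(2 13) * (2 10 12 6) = (2 13 10 12 6) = [0, 1, 13, 3, 4, 5, 2, 7, 8, 9, 12, 11, 6, 10]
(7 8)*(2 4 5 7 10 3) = (2 4 5 7 8 10 3) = [0, 1, 4, 2, 5, 7, 6, 8, 10, 9, 3]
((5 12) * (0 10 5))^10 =(0 5)(10 12)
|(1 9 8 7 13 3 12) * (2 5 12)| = |(1 9 8 7 13 3 2 5 12)| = 9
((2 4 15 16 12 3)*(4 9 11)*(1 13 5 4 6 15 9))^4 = (1 9 16)(2 4 15)(3 5 6)(11 12 13)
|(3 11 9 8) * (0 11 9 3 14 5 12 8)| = |(0 11 3 9)(5 12 8 14)| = 4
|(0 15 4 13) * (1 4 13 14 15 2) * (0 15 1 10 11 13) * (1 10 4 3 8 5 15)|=|(0 2 4 14 10 11 13 1 3 8 5 15)|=12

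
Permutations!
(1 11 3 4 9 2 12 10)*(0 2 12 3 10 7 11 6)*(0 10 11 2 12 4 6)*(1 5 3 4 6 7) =(0 12 1)(2 4 9 6 10 5 3 7) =[12, 0, 4, 7, 9, 3, 10, 2, 8, 6, 5, 11, 1]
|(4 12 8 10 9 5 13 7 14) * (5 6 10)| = |(4 12 8 5 13 7 14)(6 10 9)| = 21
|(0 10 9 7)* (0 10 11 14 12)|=|(0 11 14 12)(7 10 9)|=12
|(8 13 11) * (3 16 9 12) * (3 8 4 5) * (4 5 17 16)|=10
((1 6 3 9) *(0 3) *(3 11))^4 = ((0 11 3 9 1 6))^4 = (0 1 3)(6 9 11)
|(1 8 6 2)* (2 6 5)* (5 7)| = 5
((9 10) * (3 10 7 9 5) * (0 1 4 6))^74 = ((0 1 4 6)(3 10 5)(7 9))^74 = (0 4)(1 6)(3 5 10)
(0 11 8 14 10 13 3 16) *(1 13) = (0 11 8 14 10 1 13 3 16) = [11, 13, 2, 16, 4, 5, 6, 7, 14, 9, 1, 8, 12, 3, 10, 15, 0]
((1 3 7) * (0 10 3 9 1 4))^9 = ((0 10 3 7 4)(1 9))^9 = (0 4 7 3 10)(1 9)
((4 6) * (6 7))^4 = ((4 7 6))^4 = (4 7 6)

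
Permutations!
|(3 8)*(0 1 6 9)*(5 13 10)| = |(0 1 6 9)(3 8)(5 13 10)| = 12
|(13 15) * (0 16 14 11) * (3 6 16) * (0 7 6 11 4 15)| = 10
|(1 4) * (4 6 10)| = |(1 6 10 4)| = 4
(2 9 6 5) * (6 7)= (2 9 7 6 5)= [0, 1, 9, 3, 4, 2, 5, 6, 8, 7]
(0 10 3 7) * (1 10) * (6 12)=(0 1 10 3 7)(6 12)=[1, 10, 2, 7, 4, 5, 12, 0, 8, 9, 3, 11, 6]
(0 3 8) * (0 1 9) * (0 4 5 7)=(0 3 8 1 9 4 5 7)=[3, 9, 2, 8, 5, 7, 6, 0, 1, 4]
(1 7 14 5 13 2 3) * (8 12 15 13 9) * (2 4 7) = (1 2 3)(4 7 14 5 9 8 12 15 13) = [0, 2, 3, 1, 7, 9, 6, 14, 12, 8, 10, 11, 15, 4, 5, 13]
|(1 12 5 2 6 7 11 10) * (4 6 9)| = |(1 12 5 2 9 4 6 7 11 10)| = 10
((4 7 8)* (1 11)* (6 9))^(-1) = (1 11)(4 8 7)(6 9)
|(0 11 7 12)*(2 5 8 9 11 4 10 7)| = 5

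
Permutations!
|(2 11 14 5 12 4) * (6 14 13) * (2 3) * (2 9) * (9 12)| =|(2 11 13 6 14 5 9)(3 12 4)| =21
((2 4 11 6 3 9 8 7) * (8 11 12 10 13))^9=(2 12 13 7 4 10 8)(3 9 11 6)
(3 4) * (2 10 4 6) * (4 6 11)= (2 10 6)(3 11 4)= [0, 1, 10, 11, 3, 5, 2, 7, 8, 9, 6, 4]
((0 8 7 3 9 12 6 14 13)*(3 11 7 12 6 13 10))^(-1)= ((0 8 12 13)(3 9 6 14 10)(7 11))^(-1)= (0 13 12 8)(3 10 14 6 9)(7 11)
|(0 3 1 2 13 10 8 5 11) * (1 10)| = |(0 3 10 8 5 11)(1 2 13)| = 6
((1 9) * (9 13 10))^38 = ((1 13 10 9))^38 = (1 10)(9 13)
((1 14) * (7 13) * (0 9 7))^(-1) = (0 13 7 9)(1 14)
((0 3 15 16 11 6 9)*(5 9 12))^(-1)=((0 3 15 16 11 6 12 5 9))^(-1)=(0 9 5 12 6 11 16 15 3)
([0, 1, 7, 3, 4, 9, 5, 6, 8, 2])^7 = [0, 1, 6, 3, 4, 2, 9, 5, 8, 7]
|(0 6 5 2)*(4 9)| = 4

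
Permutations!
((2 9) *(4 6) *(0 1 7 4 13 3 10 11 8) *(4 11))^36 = (0 1 7 11 8)(3 10 4 6 13)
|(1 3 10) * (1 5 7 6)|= |(1 3 10 5 7 6)|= 6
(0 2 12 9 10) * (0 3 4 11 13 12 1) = (0 2 1)(3 4 11 13 12 9 10) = [2, 0, 1, 4, 11, 5, 6, 7, 8, 10, 3, 13, 9, 12]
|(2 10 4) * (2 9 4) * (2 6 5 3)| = |(2 10 6 5 3)(4 9)| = 10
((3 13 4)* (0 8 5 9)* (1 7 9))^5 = ((0 8 5 1 7 9)(3 13 4))^5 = (0 9 7 1 5 8)(3 4 13)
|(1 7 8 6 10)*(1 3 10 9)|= |(1 7 8 6 9)(3 10)|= 10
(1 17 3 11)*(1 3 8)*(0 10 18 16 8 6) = (0 10 18 16 8 1 17 6)(3 11) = [10, 17, 2, 11, 4, 5, 0, 7, 1, 9, 18, 3, 12, 13, 14, 15, 8, 6, 16]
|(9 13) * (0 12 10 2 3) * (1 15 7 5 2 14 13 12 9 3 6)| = 42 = |(0 9 12 10 14 13 3)(1 15 7 5 2 6)|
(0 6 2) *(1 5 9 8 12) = (0 6 2)(1 5 9 8 12) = [6, 5, 0, 3, 4, 9, 2, 7, 12, 8, 10, 11, 1]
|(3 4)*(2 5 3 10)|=5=|(2 5 3 4 10)|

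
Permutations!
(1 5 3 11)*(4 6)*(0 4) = (0 4 6)(1 5 3 11) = [4, 5, 2, 11, 6, 3, 0, 7, 8, 9, 10, 1]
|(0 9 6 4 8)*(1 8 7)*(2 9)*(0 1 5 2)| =6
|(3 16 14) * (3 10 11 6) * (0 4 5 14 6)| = |(0 4 5 14 10 11)(3 16 6)| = 6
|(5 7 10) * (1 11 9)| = 3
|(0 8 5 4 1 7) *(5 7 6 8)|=7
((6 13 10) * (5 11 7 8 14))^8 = (5 8 11 14 7)(6 10 13)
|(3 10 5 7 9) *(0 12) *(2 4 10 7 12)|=6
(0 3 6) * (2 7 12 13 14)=[3, 1, 7, 6, 4, 5, 0, 12, 8, 9, 10, 11, 13, 14, 2]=(0 3 6)(2 7 12 13 14)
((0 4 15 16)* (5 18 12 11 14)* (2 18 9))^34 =(0 15)(2 9 5 14 11 12 18)(4 16)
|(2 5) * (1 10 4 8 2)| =|(1 10 4 8 2 5)| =6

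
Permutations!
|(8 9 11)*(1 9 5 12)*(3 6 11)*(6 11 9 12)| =|(1 12)(3 11 8 5 6 9)| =6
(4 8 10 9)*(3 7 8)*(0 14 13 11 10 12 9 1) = (0 14 13 11 10 1)(3 7 8 12 9 4) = [14, 0, 2, 7, 3, 5, 6, 8, 12, 4, 1, 10, 9, 11, 13]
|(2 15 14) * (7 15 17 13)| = |(2 17 13 7 15 14)| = 6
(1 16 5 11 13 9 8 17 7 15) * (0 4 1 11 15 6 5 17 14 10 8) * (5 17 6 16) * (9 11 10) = (0 4 1 5 15 10 8 14 9)(6 17 7 16)(11 13) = [4, 5, 2, 3, 1, 15, 17, 16, 14, 0, 8, 13, 12, 11, 9, 10, 6, 7]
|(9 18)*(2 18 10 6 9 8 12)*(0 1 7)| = 12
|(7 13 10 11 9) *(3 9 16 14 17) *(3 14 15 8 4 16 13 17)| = |(3 9 7 17 14)(4 16 15 8)(10 11 13)| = 60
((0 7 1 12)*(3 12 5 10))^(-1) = ((0 7 1 5 10 3 12))^(-1) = (0 12 3 10 5 1 7)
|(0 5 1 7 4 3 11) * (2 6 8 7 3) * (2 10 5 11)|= 18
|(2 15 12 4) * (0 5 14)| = 12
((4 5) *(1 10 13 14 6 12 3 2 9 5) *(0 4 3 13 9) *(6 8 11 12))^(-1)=((0 4 1 10 9 5 3 2)(8 11 12 13 14))^(-1)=(0 2 3 5 9 10 1 4)(8 14 13 12 11)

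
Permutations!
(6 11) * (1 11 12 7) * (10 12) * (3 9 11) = (1 3 9 11 6 10 12 7) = [0, 3, 2, 9, 4, 5, 10, 1, 8, 11, 12, 6, 7]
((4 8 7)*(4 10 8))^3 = ((7 10 8))^3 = (10)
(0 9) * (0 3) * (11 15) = [9, 1, 2, 0, 4, 5, 6, 7, 8, 3, 10, 15, 12, 13, 14, 11] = (0 9 3)(11 15)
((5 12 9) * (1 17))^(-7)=((1 17)(5 12 9))^(-7)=(1 17)(5 9 12)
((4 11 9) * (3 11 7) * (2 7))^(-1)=((2 7 3 11 9 4))^(-1)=(2 4 9 11 3 7)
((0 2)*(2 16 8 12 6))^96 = ((0 16 8 12 6 2))^96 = (16)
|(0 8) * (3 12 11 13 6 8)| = |(0 3 12 11 13 6 8)| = 7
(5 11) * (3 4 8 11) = (3 4 8 11 5) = [0, 1, 2, 4, 8, 3, 6, 7, 11, 9, 10, 5]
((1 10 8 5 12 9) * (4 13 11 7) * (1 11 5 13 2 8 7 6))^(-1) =((1 10 7 4 2 8 13 5 12 9 11 6))^(-1) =(1 6 11 9 12 5 13 8 2 4 7 10)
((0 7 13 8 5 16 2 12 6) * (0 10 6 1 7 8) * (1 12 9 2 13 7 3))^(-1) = ((0 8 5 16 13)(1 3)(2 9)(6 10))^(-1) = (0 13 16 5 8)(1 3)(2 9)(6 10)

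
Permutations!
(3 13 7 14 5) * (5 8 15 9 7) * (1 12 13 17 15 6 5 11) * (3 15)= [0, 12, 2, 17, 4, 15, 5, 14, 6, 7, 10, 1, 13, 11, 8, 9, 16, 3]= (1 12 13 11)(3 17)(5 15 9 7 14 8 6)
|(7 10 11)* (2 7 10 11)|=|(2 7 11 10)|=4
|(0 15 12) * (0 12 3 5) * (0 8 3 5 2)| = |(0 15 5 8 3 2)| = 6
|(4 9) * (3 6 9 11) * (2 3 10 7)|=|(2 3 6 9 4 11 10 7)|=8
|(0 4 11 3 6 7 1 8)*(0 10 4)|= |(1 8 10 4 11 3 6 7)|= 8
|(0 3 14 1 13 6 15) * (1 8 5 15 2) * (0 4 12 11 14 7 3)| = 28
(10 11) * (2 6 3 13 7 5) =(2 6 3 13 7 5)(10 11) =[0, 1, 6, 13, 4, 2, 3, 5, 8, 9, 11, 10, 12, 7]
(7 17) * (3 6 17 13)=[0, 1, 2, 6, 4, 5, 17, 13, 8, 9, 10, 11, 12, 3, 14, 15, 16, 7]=(3 6 17 7 13)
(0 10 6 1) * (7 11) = [10, 0, 2, 3, 4, 5, 1, 11, 8, 9, 6, 7] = (0 10 6 1)(7 11)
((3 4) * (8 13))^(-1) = ((3 4)(8 13))^(-1) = (3 4)(8 13)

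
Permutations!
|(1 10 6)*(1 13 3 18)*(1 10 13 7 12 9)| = |(1 13 3 18 10 6 7 12 9)| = 9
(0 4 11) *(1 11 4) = (0 1 11) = [1, 11, 2, 3, 4, 5, 6, 7, 8, 9, 10, 0]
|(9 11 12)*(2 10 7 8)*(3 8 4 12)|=|(2 10 7 4 12 9 11 3 8)|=9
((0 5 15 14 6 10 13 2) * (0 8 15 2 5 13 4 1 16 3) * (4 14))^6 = (0 4 5 16 8)(1 2 3 15 13)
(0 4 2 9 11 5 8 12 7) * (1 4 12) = (0 12 7)(1 4 2 9 11 5 8) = [12, 4, 9, 3, 2, 8, 6, 0, 1, 11, 10, 5, 7]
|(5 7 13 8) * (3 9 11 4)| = 4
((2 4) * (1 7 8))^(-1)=((1 7 8)(2 4))^(-1)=(1 8 7)(2 4)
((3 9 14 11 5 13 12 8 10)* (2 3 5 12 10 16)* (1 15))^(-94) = ((1 15)(2 3 9 14 11 12 8 16)(5 13 10))^(-94) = (2 9 11 8)(3 14 12 16)(5 10 13)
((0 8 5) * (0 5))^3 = (0 8)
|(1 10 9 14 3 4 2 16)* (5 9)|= |(1 10 5 9 14 3 4 2 16)|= 9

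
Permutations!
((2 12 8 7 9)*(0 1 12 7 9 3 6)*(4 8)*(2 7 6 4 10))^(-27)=((0 1 12 10 2 6)(3 4 8 9 7))^(-27)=(0 10)(1 2)(3 9 4 7 8)(6 12)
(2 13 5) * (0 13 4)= (0 13 5 2 4)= [13, 1, 4, 3, 0, 2, 6, 7, 8, 9, 10, 11, 12, 5]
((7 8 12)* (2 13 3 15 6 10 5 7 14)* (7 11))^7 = (2 11 3 8 6 14 5 13 7 15 12 10)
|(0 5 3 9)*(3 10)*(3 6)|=6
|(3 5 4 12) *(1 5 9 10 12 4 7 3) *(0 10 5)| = 4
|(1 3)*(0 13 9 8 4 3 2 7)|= |(0 13 9 8 4 3 1 2 7)|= 9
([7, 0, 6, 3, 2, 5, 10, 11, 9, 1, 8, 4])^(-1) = (0 1 9 8 10 6 2 4 11 7)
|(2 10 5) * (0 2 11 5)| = |(0 2 10)(5 11)| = 6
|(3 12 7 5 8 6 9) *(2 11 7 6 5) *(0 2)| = |(0 2 11 7)(3 12 6 9)(5 8)| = 4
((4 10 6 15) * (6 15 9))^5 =(4 15 10)(6 9)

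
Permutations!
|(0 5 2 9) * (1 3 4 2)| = |(0 5 1 3 4 2 9)| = 7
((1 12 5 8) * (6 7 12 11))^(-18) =((1 11 6 7 12 5 8))^(-18) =(1 7 8 6 5 11 12)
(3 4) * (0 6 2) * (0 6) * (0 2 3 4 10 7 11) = (0 2 6 3 10 7 11) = [2, 1, 6, 10, 4, 5, 3, 11, 8, 9, 7, 0]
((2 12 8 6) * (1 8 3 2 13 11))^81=(1 8 6 13 11)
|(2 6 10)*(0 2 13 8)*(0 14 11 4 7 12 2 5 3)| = |(0 5 3)(2 6 10 13 8 14 11 4 7 12)| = 30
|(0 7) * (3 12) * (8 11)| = 2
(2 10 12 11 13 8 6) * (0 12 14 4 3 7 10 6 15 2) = (0 12 11 13 8 15 2 6)(3 7 10 14 4) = [12, 1, 6, 7, 3, 5, 0, 10, 15, 9, 14, 13, 11, 8, 4, 2]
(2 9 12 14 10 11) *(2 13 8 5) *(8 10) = (2 9 12 14 8 5)(10 11 13) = [0, 1, 9, 3, 4, 2, 6, 7, 5, 12, 11, 13, 14, 10, 8]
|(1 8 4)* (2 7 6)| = 3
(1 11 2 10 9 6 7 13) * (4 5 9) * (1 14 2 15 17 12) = (1 11 15 17 12)(2 10 4 5 9 6 7 13 14) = [0, 11, 10, 3, 5, 9, 7, 13, 8, 6, 4, 15, 1, 14, 2, 17, 16, 12]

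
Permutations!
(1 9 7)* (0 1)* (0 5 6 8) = [1, 9, 2, 3, 4, 6, 8, 5, 0, 7] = (0 1 9 7 5 6 8)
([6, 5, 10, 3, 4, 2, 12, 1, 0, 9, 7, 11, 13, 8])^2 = [12, 2, 7, 3, 4, 10, 13, 5, 6, 9, 1, 11, 8, 0]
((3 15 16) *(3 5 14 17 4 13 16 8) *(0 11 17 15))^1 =(0 11 17 4 13 16 5 14 15 8 3)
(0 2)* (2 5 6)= (0 5 6 2)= [5, 1, 0, 3, 4, 6, 2]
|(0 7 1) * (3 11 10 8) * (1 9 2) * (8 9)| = 9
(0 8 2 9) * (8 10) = [10, 1, 9, 3, 4, 5, 6, 7, 2, 0, 8] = (0 10 8 2 9)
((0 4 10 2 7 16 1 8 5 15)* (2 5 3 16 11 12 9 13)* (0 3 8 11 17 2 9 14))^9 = (17)(0 12 1 3 5 4 14 11 16 15 10)(9 13)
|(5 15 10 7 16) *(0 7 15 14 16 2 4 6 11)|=6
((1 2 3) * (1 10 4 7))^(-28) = (1 3 4)(2 10 7) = ((1 2 3 10 4 7))^(-28)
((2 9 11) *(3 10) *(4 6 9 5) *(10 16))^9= ((2 5 4 6 9 11)(3 16 10))^9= (16)(2 6)(4 11)(5 9)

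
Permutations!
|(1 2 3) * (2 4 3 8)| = 6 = |(1 4 3)(2 8)|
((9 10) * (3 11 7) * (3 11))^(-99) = ((7 11)(9 10))^(-99) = (7 11)(9 10)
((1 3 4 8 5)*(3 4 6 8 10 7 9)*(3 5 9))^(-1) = ((1 4 10 7 3 6 8 9 5))^(-1) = (1 5 9 8 6 3 7 10 4)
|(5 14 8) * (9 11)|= 6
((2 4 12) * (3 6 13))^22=((2 4 12)(3 6 13))^22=(2 4 12)(3 6 13)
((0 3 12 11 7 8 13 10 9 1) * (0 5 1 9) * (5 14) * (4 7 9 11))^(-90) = ((0 3 12 4 7 8 13 10)(1 14 5)(9 11))^(-90) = (14)(0 13 7 12)(3 10 8 4)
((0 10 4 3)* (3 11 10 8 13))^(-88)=((0 8 13 3)(4 11 10))^(-88)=(13)(4 10 11)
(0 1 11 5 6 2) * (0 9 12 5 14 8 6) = [1, 11, 9, 3, 4, 0, 2, 7, 6, 12, 10, 14, 5, 13, 8] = (0 1 11 14 8 6 2 9 12 5)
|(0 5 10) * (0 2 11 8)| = 6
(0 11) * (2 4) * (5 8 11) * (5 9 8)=[9, 1, 4, 3, 2, 5, 6, 7, 11, 8, 10, 0]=(0 9 8 11)(2 4)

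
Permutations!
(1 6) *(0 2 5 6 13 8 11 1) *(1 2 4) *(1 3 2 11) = (0 4 3 2 5 6)(1 13 8) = [4, 13, 5, 2, 3, 6, 0, 7, 1, 9, 10, 11, 12, 8]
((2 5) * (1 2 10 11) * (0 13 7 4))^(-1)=(0 4 7 13)(1 11 10 5 2)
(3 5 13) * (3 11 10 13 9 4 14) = (3 5 9 4 14)(10 13 11) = [0, 1, 2, 5, 14, 9, 6, 7, 8, 4, 13, 10, 12, 11, 3]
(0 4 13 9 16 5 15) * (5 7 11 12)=(0 4 13 9 16 7 11 12 5 15)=[4, 1, 2, 3, 13, 15, 6, 11, 8, 16, 10, 12, 5, 9, 14, 0, 7]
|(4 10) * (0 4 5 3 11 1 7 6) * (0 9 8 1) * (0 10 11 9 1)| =24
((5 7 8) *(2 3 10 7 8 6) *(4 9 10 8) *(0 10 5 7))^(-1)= ((0 10)(2 3 8 7 6)(4 9 5))^(-1)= (0 10)(2 6 7 8 3)(4 5 9)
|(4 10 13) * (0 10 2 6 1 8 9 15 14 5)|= |(0 10 13 4 2 6 1 8 9 15 14 5)|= 12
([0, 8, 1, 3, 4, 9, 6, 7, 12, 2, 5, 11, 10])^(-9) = [0, 9, 5, 3, 4, 12, 6, 7, 2, 10, 8, 11, 1]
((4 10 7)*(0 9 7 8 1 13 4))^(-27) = (1 10 13 8 4)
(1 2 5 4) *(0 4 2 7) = (0 4 1 7)(2 5) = [4, 7, 5, 3, 1, 2, 6, 0]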